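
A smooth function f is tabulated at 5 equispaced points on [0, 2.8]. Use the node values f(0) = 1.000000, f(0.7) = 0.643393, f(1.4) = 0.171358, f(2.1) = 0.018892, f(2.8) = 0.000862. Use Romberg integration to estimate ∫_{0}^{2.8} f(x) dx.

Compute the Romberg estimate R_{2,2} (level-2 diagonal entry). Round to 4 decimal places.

R_{0,0} (trapezoid, 1 panel, h=2.8000): 1.401207
R_{1,0} (trapezoid, 2 panels, h=1.4000): 0.940505
R_{2,0} (trapezoid, 4 panels, h=0.7000): 0.933852
R_{1,1} = 0.940505 + (0.940505 − 1.401207)/3 = 0.786938
R_{2,1} = 0.933852 + (0.933852 − 0.940505)/3 = 0.931634
R_{2,2} = 0.931634 + (0.931634 − 0.786938)/15 = 0.941280

0.9413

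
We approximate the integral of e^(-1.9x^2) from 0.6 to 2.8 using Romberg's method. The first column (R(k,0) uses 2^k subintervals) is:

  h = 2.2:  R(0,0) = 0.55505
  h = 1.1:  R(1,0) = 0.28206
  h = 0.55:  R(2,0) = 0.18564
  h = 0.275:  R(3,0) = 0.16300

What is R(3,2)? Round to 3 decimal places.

0.156

R(2,1) = 0.18564 + (0.18564 − 0.28206)/3 = 0.15350
R(3,1) = 0.16300 + (0.16300 − 0.18564)/3 = 0.15545
R(3,2) = 0.15545 + (0.15545 − 0.15350)/15 = 0.15558
(Column j=1 coincides with Simpson's rule on the same nodes.)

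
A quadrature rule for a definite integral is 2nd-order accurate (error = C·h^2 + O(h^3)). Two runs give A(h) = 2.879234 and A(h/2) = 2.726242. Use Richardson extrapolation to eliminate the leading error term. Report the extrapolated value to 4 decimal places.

2.6752

Extrapolated value = (4·A(h/2) − A(h)) / (4 − 1)
= (4·2.726242 − 2.879234) / 3
= 8.025734 / 3 = 2.675245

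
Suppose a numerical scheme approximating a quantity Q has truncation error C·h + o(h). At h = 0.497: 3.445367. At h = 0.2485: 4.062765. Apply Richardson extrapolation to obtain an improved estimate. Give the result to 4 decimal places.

4.6802

Extrapolated value = (2·A(h/2) − A(h)) / (2 − 1)
= (2·4.062765 − 3.445367) / 1
= 4.680163 / 1 = 4.680163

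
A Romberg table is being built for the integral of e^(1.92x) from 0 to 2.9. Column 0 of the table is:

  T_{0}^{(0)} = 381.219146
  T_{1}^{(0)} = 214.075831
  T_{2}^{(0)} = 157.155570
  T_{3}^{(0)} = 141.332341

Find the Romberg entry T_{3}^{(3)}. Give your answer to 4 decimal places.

Richardson extrapolation on the trapezoidal column (denominator 4−1=3):
T_{1}^{(1)} = 214.075831 + (214.075831 − 381.219146)/3 = 158.361393
T_{2}^{(1)} = (4·157.155570 − 214.075831) / 3 = 138.182150
T_{3}^{(1)} = (4·141.332341 − 157.155570) / 3 = 136.057931
T_{2}^{(2)} = 138.182150 + (138.182150 − 158.361393)/15 = 136.836867
T_{3}^{(2)} = (16·136.057931 − 138.182150) / 15 = 135.916316
T_{3}^{(3)} = (64·135.916316 − 136.836867) / 63 = 135.901704

135.9017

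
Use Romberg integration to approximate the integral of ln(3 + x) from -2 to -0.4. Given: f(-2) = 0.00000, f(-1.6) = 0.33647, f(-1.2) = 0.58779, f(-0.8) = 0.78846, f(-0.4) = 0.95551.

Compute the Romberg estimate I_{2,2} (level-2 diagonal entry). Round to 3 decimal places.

0.884

I_{0,0} (trapezoid, 1 panel, h=1.6000): 0.76441
I_{1,0} (trapezoid, 2 panels, h=0.8000): 0.85244
I_{2,0} (trapezoid, 4 panels, h=0.4000): 0.87619
I_{1,1} = 0.85244 + (0.85244 − 0.76441)/3 = 0.88178
I_{2,1} = 0.87619 + (0.87619 − 0.85244)/3 = 0.88411
I_{2,2} = 0.88411 + (0.88411 − 0.88178)/15 = 0.88427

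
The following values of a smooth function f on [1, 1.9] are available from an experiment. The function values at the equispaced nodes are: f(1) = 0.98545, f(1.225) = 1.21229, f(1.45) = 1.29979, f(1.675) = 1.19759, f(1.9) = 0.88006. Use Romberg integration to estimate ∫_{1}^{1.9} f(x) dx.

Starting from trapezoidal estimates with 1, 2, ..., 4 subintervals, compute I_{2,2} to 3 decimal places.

1.058

I_{0,0} (trapezoid, 1 panel, h=0.9000): 0.83948
I_{1,0} (trapezoid, 2 panels, h=0.4500): 1.00465
I_{2,0} (trapezoid, 4 panels, h=0.2250): 1.04455
I_{1,1} = 1.00465 + (1.00465 − 0.83948)/3 = 1.05971
I_{2,1} = 1.04455 + (1.04455 − 1.00465)/3 = 1.05785
I_{2,2} = 1.05785 + (1.05785 − 1.05971)/15 = 1.05773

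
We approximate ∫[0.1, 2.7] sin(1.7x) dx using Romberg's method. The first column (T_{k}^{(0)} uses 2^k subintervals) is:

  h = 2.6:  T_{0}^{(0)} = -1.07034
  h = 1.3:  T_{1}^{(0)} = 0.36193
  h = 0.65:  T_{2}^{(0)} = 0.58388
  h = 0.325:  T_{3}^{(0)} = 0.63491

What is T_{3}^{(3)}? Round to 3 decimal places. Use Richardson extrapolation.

Richardson extrapolation on the trapezoidal column (denominator 4−1=3):
T_{1}^{(1)} = (4·0.36193 − (-1.07034)) / 3 = 0.83935
T_{2}^{(1)} = 0.58388 + (0.58388 − 0.36193)/3 = 0.65786
T_{3}^{(1)} = (4·0.63491 − 0.58388) / 3 = 0.65192
T_{2}^{(2)} = 0.65786 + (0.65786 − 0.83935)/15 = 0.64576
T_{3}^{(2)} = 0.65192 + (0.65192 − 0.65786)/15 = 0.65152
T_{3}^{(3)} = 0.65152 + (0.65152 − 0.64576)/63 = 0.65161
(Column j=1 coincides with Simpson's rule on the same nodes.)

0.652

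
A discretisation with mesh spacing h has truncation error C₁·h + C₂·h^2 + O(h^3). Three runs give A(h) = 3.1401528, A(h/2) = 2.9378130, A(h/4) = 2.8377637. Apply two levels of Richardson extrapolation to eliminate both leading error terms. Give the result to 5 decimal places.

2.73846

First eliminate the h term (factor 2^1 = 2):
  B₁ = (2·2.9378130 − 3.1401528)/1 = 2.7354732
  B₂ = (2·2.8377637 − 2.9378130)/1 = 2.7377144
Then eliminate the h^2 term (factor 2^2 = 4):
  (4·2.7377144 − 2.7354732)/3 = 2.7384615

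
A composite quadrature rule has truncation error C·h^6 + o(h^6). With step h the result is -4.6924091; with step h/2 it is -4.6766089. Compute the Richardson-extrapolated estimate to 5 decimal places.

The leading error scales as h^6; refining by a factor of 2 reduces it by 2^6 = 64.
Extrapolated value = (64·A(h/2) − A(h)) / (64 − 1)
= (64·(-4.6766089) − (-4.6924091)) / 63
= -294.6105605 / 63 = -4.6763581

-4.67636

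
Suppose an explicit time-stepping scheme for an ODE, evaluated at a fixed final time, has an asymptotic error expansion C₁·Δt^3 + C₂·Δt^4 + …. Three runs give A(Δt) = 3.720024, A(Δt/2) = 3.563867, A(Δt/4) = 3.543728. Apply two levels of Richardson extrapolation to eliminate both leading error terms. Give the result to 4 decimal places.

3.5408

First eliminate the Δt^3 term (factor 2^3 = 8):
  B₁ = (8·3.563867 − 3.720024)/7 = 3.541559
  B₂ = (8·3.543728 − 3.563867)/7 = 3.540851
Then eliminate the Δt^4 term (factor 2^4 = 16):
  (16·3.540851 − 3.541559)/15 = 3.540804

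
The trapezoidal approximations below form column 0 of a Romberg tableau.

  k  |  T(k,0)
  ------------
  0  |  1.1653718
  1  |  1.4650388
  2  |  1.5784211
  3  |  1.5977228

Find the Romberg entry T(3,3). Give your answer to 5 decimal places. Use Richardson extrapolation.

T(1,1) = 1.4650388 + (1.4650388 − 1.1653718)/3 = 1.5649278
T(2,1) = 1.5784211 + (1.5784211 − 1.4650388)/3 = 1.6162152
T(3,1) = 1.5977228 + (1.5977228 − 1.5784211)/3 = 1.6041567
T(2,2) = (16·1.6162152 − 1.5649278) / 15 = 1.6196344
T(3,2) = (16·1.6041567 − 1.6162152) / 15 = 1.6033528
T(3,3) = (64·1.6033528 − 1.6196344) / 63 = 1.6030944

1.60309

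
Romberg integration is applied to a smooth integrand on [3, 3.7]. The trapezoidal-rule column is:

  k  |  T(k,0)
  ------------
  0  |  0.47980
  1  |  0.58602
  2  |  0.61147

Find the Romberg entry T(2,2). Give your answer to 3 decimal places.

Richardson extrapolation on the trapezoidal column (denominator 4−1=3):
T(1,1) = 0.58602 + (0.58602 − 0.47980)/3 = 0.62143
T(2,1) = (4·0.61147 − 0.58602) / 3 = 0.61995
T(2,2) = 0.61995 + (0.61995 − 0.62143)/15 = 0.61985

0.620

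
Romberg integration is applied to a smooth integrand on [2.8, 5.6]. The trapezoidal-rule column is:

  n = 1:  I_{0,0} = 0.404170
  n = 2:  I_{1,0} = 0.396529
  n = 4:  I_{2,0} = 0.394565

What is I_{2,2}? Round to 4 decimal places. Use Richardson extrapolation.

0.3939

I_{1,1} = 0.396529 + (0.396529 − 0.404170)/3 = 0.393982
I_{2,1} = 0.394565 + (0.394565 − 0.396529)/3 = 0.393910
I_{2,2} = 0.393910 + (0.393910 − 0.393982)/15 = 0.393905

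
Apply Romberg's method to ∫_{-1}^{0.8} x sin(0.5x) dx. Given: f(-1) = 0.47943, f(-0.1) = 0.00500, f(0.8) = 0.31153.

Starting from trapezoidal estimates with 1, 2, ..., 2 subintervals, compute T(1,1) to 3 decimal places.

T(0,0) (trapezoid, 1 panel, h=1.8000): 0.71186
T(1,0) (trapezoid, 2 panels, h=0.9000): 0.36043
T(1,1) = 0.36043 + (0.36043 − 0.71186)/3 = 0.24329

0.243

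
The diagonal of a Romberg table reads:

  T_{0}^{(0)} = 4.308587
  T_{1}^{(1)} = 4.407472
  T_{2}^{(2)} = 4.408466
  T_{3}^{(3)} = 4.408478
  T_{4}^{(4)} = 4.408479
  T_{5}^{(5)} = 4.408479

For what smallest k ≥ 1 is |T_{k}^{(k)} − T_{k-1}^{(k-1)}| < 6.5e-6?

|T_{1}^{(1)} − T_{0}^{(0)}| = 0.098885 ≥ 6.5e-6
|T_{2}^{(2)} − T_{1}^{(1)}| = 0.000994 ≥ 6.5e-6
|T_{3}^{(3)} − T_{2}^{(2)}| = 0.000012 ≥ 6.5e-6
|T_{4}^{(4)} − T_{3}^{(3)}| = 0.000001 < 6.5e-6

k = 4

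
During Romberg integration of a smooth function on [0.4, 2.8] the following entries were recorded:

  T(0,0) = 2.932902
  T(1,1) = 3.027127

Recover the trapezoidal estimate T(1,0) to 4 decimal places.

3.0036

From T(1,1) = (4·T(1,0) − T(0,0))/3, solve for T(1,0):
4·T(1,0) = 3·3.027127 + 2.932902 = 12.014283
T(1,0) = 3.003571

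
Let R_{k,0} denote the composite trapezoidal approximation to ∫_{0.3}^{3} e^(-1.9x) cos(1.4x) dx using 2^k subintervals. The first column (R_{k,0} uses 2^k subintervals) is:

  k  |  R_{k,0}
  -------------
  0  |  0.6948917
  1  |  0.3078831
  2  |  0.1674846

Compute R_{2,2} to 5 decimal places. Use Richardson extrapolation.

Richardson extrapolation on the trapezoidal column (denominator 4−1=3):
R_{1,1} = (4·0.3078831 − 0.6948917) / 3 = 0.1788802
R_{2,1} = 0.1674846 + (0.1674846 − 0.3078831)/3 = 0.1206851
R_{2,2} = (16·0.1206851 − 0.1788802) / 15 = 0.1168054

0.11681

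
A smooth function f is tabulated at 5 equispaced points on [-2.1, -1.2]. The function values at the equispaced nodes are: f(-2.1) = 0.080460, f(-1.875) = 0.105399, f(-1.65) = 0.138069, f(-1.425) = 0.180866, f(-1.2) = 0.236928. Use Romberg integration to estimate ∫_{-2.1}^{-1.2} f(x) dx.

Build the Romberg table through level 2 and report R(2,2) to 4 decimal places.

R(0,0) (trapezoid, 1 panel, h=0.9000): 0.142825
R(1,0) (trapezoid, 2 panels, h=0.4500): 0.133543
R(2,0) (trapezoid, 4 panels, h=0.2250): 0.131181
R(1,1) = 0.133543 + (0.133543 − 0.142825)/3 = 0.130449
R(2,1) = 0.131181 + (0.131181 − 0.133543)/3 = 0.130394
R(2,2) = 0.130394 + (0.130394 − 0.130449)/15 = 0.130390

0.1304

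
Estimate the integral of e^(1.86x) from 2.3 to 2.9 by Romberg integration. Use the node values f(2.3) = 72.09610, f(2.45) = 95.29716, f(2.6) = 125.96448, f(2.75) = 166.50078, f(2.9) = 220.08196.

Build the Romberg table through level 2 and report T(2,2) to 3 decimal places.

79.562

T(0,0) (trapezoid, 1 panel, h=0.6000): 87.65342
T(1,0) (trapezoid, 2 panels, h=0.3000): 81.61605
T(2,0) (trapezoid, 4 panels, h=0.1500): 80.07772
T(1,1) = 81.61605 + (81.61605 − 87.65342)/3 = 79.60359
T(2,1) = 80.07772 + (80.07772 − 81.61605)/3 = 79.56494
T(2,2) = 79.56494 + (79.56494 − 79.60359)/15 = 79.56236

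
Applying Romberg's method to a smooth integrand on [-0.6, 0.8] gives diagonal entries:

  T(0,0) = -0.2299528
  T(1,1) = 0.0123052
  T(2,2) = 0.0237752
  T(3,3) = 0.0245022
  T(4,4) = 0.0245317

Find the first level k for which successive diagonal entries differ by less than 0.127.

k = 2

|T(1,1) − T(0,0)| = 0.2422580 ≥ 0.127
|T(2,2) − T(1,1)| = 0.0114700 < 0.127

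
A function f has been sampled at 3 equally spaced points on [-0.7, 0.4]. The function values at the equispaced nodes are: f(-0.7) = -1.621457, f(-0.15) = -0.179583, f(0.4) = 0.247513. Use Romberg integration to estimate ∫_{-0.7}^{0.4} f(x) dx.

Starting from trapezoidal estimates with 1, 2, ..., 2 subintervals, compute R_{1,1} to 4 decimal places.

R_{0,0} (trapezoid, 1 panel, h=1.1000): -0.755669
R_{1,0} (trapezoid, 2 panels, h=0.5500): -0.476605
R_{1,1} = -0.476605 + (-0.476605 − (-0.755669))/3 = -0.383584

-0.3836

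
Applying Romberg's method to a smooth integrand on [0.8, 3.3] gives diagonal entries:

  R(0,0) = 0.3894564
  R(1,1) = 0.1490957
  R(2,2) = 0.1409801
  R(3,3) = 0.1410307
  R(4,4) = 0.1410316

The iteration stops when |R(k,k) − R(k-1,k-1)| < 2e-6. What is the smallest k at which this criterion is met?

k = 4

|R(1,1) − R(0,0)| = 0.2403607 ≥ 2e-6
|R(2,2) − R(1,1)| = 0.0081156 ≥ 2e-6
|R(3,3) − R(2,2)| = 0.0000506 ≥ 2e-6
|R(4,4) − R(3,3)| = 0.0000009 < 2e-6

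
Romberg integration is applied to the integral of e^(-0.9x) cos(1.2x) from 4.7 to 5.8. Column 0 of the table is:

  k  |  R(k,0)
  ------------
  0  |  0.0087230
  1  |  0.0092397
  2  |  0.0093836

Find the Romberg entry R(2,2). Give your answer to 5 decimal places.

0.00943

Richardson extrapolation on the trapezoidal column (denominator 4−1=3):
R(1,1) = (4·0.0092397 − 0.0087230) / 3 = 0.0094119
R(2,1) = (4·0.0093836 − 0.0092397) / 3 = 0.0094316
R(2,2) = (16·0.0094316 − 0.0094119) / 15 = 0.0094329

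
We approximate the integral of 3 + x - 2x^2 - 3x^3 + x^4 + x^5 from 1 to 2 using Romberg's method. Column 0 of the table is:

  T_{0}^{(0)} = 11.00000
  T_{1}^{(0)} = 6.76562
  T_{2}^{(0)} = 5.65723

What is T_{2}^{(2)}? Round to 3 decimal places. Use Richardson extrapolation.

T_{1}^{(1)} = (4·6.76562 − 11.00000) / 3 = 5.35416
T_{2}^{(1)} = (4·5.65723 − 6.76562) / 3 = 5.28777
T_{2}^{(2)} = (16·5.28777 − 5.35416) / 15 = 5.28334

5.283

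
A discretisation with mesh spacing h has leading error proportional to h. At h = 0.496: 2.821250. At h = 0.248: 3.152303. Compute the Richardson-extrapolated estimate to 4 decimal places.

3.4834

The leading error scales as h; refining by a factor of 2 reduces it by 2^1 = 2.
Extrapolated value = (2·A(h/2) − A(h)) / (2 − 1)
= (2·3.152303 − 2.821250) / 1
= 3.483356 / 1 = 3.483356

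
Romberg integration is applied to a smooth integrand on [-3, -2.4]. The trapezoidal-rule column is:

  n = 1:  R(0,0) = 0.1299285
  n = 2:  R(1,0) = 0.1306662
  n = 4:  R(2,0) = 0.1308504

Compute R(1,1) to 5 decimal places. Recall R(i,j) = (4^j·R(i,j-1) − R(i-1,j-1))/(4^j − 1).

0.13091

Richardson extrapolation on the trapezoidal column (denominator 4−1=3):
R(1,1) = (4·0.1306662 − 0.1299285) / 3 = 0.1309121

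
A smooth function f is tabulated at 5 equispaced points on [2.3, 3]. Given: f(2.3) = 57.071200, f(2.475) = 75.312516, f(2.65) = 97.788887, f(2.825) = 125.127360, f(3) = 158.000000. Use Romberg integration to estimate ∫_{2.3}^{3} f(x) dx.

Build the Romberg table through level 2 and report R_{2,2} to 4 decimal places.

R_{0,0} (trapezoid, 1 panel, h=0.7000): 75.274920
R_{1,0} (trapezoid, 2 panels, h=0.3500): 71.863570
R_{2,0} (trapezoid, 4 panels, h=0.1750): 71.008764
R_{1,1} = 71.863570 + (71.863570 − 75.274920)/3 = 70.726453
R_{2,1} = 71.008764 + (71.008764 − 71.863570)/3 = 70.723829
R_{2,2} = 70.723829 + (70.723829 − 70.726453)/15 = 70.723654

70.7237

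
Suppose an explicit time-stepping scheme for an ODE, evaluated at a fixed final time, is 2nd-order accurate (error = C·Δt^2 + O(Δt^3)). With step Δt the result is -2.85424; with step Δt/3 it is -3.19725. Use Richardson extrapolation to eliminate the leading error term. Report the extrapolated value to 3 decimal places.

-3.240

The leading error scales as Δt^2; refining by a factor of 3 reduces it by 3^2 = 9.
Extrapolated value = (9·A(Δt/3) − A(Δt)) / (9 − 1)
= (9·(-3.19725) − (-2.85424)) / 8
= -25.92101 / 8 = -3.24013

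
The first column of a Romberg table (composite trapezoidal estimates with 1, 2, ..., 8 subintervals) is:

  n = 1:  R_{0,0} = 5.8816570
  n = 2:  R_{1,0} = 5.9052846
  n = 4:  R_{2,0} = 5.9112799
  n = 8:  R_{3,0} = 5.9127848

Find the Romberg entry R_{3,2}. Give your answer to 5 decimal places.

5.91329

R_{2,1} = (4·5.9112799 − 5.9052846) / 3 = 5.9132783
R_{3,1} = 5.9127848 + (5.9127848 − 5.9112799)/3 = 5.9132864
R_{3,2} = (16·5.9132864 − 5.9132783) / 15 = 5.9132869
(Column j=1 coincides with Simpson's rule on the same nodes.)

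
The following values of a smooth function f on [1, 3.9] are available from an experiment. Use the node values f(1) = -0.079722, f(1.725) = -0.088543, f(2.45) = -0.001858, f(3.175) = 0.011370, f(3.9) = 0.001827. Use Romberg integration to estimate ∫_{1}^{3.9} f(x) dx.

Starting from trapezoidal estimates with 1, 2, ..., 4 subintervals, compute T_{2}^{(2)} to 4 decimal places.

-0.0979

T_{0}^{(0)} (trapezoid, 1 panel, h=2.9000): -0.112948
T_{1}^{(0)} (trapezoid, 2 panels, h=1.4500): -0.059168
T_{2}^{(0)} (trapezoid, 4 panels, h=0.7250): -0.085534
T_{1}^{(1)} = -0.059168 + (-0.059168 − (-0.112948))/3 = -0.041241
T_{2}^{(1)} = -0.085534 + (-0.085534 − (-0.059168))/3 = -0.094323
T_{2}^{(2)} = -0.094323 + (-0.094323 − (-0.041241))/15 = -0.097862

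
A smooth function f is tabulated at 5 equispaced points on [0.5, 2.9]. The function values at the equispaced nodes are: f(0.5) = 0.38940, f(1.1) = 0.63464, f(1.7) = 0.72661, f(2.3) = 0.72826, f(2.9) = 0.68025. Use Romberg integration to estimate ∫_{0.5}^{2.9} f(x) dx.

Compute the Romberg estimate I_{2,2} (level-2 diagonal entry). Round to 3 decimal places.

I_{0,0} (trapezoid, 1 panel, h=2.4000): 1.28358
I_{1,0} (trapezoid, 2 panels, h=1.2000): 1.51372
I_{2,0} (trapezoid, 4 panels, h=0.6000): 1.57460
I_{1,1} = 1.51372 + (1.51372 − 1.28358)/3 = 1.59043
I_{2,1} = 1.57460 + (1.57460 − 1.51372)/3 = 1.59489
I_{2,2} = 1.59489 + (1.59489 − 1.59043)/15 = 1.59519

1.595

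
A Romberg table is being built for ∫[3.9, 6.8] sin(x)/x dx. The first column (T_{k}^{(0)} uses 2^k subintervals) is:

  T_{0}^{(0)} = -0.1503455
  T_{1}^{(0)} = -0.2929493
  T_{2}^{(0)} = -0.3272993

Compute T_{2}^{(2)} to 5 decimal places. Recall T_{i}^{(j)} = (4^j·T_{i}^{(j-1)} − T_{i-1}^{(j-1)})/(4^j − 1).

-0.33863

T_{1}^{(1)} = -0.2929493 + (-0.2929493 − (-0.1503455))/3 = -0.3404839
T_{2}^{(1)} = -0.3272993 + (-0.3272993 − (-0.2929493))/3 = -0.3387493
T_{2}^{(2)} = -0.3387493 + (-0.3387493 − (-0.3404839))/15 = -0.3386337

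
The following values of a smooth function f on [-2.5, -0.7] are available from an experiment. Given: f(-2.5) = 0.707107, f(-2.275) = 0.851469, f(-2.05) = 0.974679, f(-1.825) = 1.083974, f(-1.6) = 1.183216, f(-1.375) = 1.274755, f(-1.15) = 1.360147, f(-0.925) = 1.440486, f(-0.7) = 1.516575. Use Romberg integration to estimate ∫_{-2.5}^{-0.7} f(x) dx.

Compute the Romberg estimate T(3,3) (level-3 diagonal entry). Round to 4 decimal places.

2.0897

T(0,0) (trapezoid, 1 panel, h=1.8000): 2.001314
T(1,0) (trapezoid, 2 panels, h=0.9000): 2.065551
T(2,0) (trapezoid, 4 panels, h=0.4500): 2.083447
T(3,0) (trapezoid, 8 panels, h=0.2250): 2.088128
T(1,1) = 2.065551 + (2.065551 − 2.001314)/3 = 2.086963
T(2,1) = 2.083447 + (2.083447 − 2.065551)/3 = 2.089412
T(3,1) = 2.088128 + (2.088128 − 2.083447)/3 = 2.089688
T(2,2) = 2.089412 + (2.089412 − 2.086963)/15 = 2.089575
T(3,2) = 2.089688 + (2.089688 − 2.089412)/15 = 2.089706
T(3,3) = 2.089706 + (2.089706 − 2.089575)/63 = 2.089708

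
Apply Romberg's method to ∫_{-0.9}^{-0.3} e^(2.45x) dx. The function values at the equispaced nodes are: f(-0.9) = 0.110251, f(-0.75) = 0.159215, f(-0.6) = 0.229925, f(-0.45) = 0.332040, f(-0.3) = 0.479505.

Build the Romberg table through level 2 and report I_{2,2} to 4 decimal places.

I_{0,0} (trapezoid, 1 panel, h=0.6000): 0.176927
I_{1,0} (trapezoid, 2 panels, h=0.3000): 0.157441
I_{2,0} (trapezoid, 4 panels, h=0.1500): 0.152409
I_{1,1} = 0.157441 + (0.157441 − 0.176927)/3 = 0.150946
I_{2,1} = 0.152409 + (0.152409 − 0.157441)/3 = 0.150732
I_{2,2} = 0.150732 + (0.150732 − 0.150946)/15 = 0.150718

0.1507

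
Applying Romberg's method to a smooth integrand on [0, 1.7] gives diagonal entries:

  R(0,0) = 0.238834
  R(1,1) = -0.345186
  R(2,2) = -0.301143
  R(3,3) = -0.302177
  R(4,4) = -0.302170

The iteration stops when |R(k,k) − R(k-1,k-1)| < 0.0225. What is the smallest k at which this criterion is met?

|R(1,1) − R(0,0)| = 0.584020 ≥ 0.0225
|R(2,2) − R(1,1)| = 0.044043 ≥ 0.0225
|R(3,3) − R(2,2)| = 0.001034 < 0.0225

k = 3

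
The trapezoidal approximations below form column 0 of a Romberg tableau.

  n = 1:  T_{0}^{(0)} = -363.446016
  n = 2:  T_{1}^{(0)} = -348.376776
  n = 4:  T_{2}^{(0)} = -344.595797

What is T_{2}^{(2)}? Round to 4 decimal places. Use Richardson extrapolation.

-343.3343

T_{1}^{(1)} = -348.376776 + (-348.376776 − (-363.446016))/3 = -343.353696
T_{2}^{(1)} = -344.595797 + (-344.595797 − (-348.376776))/3 = -343.335471
T_{2}^{(2)} = (16·(-343.335471) − (-343.353696)) / 15 = -343.334256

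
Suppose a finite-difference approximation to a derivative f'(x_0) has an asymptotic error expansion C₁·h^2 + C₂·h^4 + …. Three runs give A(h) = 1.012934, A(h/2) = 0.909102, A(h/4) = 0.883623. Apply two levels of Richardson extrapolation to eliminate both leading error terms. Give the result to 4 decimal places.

First eliminate the h^2 term (factor 2^2 = 4):
  B₁ = (4·0.909102 − 1.012934)/3 = 0.874491
  B₂ = (4·0.883623 − 0.909102)/3 = 0.875130
Then eliminate the h^4 term (factor 2^4 = 16):
  (16·0.875130 − 0.874491)/15 = 0.875173

0.8752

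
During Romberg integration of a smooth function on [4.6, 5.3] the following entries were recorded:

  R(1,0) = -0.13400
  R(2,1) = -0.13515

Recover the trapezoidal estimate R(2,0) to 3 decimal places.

From R(2,1) = (4·R(2,0) − R(1,0))/3, solve for R(2,0):
4·R(2,0) = 3·(-0.13515) + (-0.13400) = -0.53945
R(2,0) = -0.13486

-0.135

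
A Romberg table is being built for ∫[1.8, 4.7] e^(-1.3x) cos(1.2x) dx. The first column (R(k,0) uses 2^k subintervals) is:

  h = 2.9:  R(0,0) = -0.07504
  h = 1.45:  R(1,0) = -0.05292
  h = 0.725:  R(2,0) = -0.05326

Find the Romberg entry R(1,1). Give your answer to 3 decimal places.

-0.046

Richardson extrapolation on the trapezoidal column (denominator 4−1=3):
R(1,1) = -0.05292 + (-0.05292 − (-0.07504))/3 = -0.04555
(Column j=1 coincides with Simpson's rule on the same nodes.)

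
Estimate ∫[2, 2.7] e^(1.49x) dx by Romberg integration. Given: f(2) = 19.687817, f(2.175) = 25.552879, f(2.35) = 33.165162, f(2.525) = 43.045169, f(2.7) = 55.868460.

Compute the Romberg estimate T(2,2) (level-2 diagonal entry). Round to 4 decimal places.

T(0,0) (trapezoid, 1 panel, h=0.7000): 26.444697
T(1,0) (trapezoid, 2 panels, h=0.3500): 24.830155
T(2,0) (trapezoid, 4 panels, h=0.1750): 24.419736
T(1,1) = 24.830155 + (24.830155 − 26.444697)/3 = 24.291974
T(2,1) = 24.419736 + (24.419736 − 24.830155)/3 = 24.282930
T(2,2) = 24.282930 + (24.282930 − 24.291974)/15 = 24.282327

24.2823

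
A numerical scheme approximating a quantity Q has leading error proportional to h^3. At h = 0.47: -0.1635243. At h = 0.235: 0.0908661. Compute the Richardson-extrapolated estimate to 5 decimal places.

0.12721

The leading error scales as h^3; refining by a factor of 2 reduces it by 2^3 = 8.
Extrapolated value = (8·A(h/2) − A(h)) / (8 − 1)
= (8·0.0908661 − (-0.1635243)) / 7
= 0.8904531 / 7 = 0.1272076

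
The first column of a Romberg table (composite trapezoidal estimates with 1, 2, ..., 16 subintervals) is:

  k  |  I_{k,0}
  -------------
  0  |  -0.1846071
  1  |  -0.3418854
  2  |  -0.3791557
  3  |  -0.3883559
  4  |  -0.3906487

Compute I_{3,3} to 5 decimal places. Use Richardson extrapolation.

Richardson extrapolation on the trapezoidal column (denominator 4−1=3):
I_{1,1} = (4·(-0.3418854) − (-0.1846071)) / 3 = -0.3943115
I_{2,1} = (4·(-0.3791557) − (-0.3418854)) / 3 = -0.3915791
I_{3,1} = (4·(-0.3883559) − (-0.3791557)) / 3 = -0.3914226
I_{2,2} = -0.3915791 + (-0.3915791 − (-0.3943115))/15 = -0.3913969
I_{3,2} = (16·(-0.3914226) − (-0.3915791)) / 15 = -0.3914122
I_{3,3} = -0.3914122 + (-0.3914122 − (-0.3913969))/63 = -0.3914124
(Column j=1 coincides with Simpson's rule on the same nodes.)

-0.39141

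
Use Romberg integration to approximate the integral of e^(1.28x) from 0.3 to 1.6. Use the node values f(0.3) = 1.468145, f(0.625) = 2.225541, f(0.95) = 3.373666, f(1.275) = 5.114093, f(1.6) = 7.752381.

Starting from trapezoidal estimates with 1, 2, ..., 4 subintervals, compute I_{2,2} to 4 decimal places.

4.9096

I_{0,0} (trapezoid, 1 panel, h=1.3000): 5.993342
I_{1,0} (trapezoid, 2 panels, h=0.6500): 5.189554
I_{2,0} (trapezoid, 4 panels, h=0.3250): 4.980158
I_{1,1} = 5.189554 + (5.189554 − 5.993342)/3 = 4.921625
I_{2,1} = 4.980158 + (4.980158 − 5.189554)/3 = 4.910359
I_{2,2} = 4.910359 + (4.910359 − 4.921625)/15 = 4.909608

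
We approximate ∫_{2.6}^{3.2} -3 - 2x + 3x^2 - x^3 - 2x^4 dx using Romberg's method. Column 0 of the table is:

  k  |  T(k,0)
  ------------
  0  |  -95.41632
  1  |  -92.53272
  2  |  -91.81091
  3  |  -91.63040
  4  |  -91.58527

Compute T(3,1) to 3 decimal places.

Richardson extrapolation on the trapezoidal column (denominator 4−1=3):
T(3,1) = (4·(-91.63040) − (-91.81091)) / 3 = -91.57023

-91.570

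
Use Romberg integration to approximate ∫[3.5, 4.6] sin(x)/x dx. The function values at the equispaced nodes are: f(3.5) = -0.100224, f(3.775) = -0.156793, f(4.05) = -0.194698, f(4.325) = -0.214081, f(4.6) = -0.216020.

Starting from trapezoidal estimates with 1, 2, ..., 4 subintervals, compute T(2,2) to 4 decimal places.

-0.2007

T(0,0) (trapezoid, 1 panel, h=1.1000): -0.173934
T(1,0) (trapezoid, 2 panels, h=0.5500): -0.194051
T(2,0) (trapezoid, 4 panels, h=0.2750): -0.199016
T(1,1) = -0.194051 + (-0.194051 − (-0.173934))/3 = -0.200757
T(2,1) = -0.199016 + (-0.199016 − (-0.194051))/3 = -0.200671
T(2,2) = -0.200671 + (-0.200671 − (-0.200757))/15 = -0.200665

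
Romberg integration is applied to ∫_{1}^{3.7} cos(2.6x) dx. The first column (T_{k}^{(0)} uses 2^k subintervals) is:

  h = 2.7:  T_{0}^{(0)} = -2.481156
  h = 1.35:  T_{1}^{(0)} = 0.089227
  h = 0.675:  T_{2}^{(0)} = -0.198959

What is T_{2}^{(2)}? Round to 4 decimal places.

-0.3778

Richardson extrapolation on the trapezoidal column (denominator 4−1=3):
T_{1}^{(1)} = (4·0.089227 − (-2.481156)) / 3 = 0.946021
T_{2}^{(1)} = -0.198959 + (-0.198959 − 0.089227)/3 = -0.295021
T_{2}^{(2)} = (16·(-0.295021) − 0.946021) / 15 = -0.377757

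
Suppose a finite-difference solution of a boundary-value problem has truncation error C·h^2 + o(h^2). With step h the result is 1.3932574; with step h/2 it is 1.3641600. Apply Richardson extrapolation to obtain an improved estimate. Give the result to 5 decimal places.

1.35446

Extrapolated value = (4·A(h/2) − A(h)) / (4 − 1)
= (4·1.3641600 − 1.3932574) / 3
= 4.0633826 / 3 = 1.3544609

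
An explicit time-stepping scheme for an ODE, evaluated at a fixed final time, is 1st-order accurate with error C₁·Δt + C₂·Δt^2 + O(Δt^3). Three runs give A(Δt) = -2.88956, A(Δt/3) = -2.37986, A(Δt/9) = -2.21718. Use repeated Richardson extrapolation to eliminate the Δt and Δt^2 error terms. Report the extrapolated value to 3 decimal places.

First eliminate the Δt term (factor 3^1 = 3):
  B₁ = (3·(-2.37986) − (-2.88956))/2 = -2.12501
  B₂ = (3·(-2.21718) − (-2.37986))/2 = -2.13584
Then eliminate the Δt^2 term (factor 3^2 = 9):
  (9·(-2.13584) − (-2.12501))/8 = -2.13719

-2.137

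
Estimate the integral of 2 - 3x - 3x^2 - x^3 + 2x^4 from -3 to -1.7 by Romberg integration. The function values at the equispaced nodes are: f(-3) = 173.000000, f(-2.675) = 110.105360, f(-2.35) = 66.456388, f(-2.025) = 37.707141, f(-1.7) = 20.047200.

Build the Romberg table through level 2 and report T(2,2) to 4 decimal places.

T(0,0) (trapezoid, 1 panel, h=1.3000): 125.480680
T(1,0) (trapezoid, 2 panels, h=0.6500): 105.936992
T(2,0) (trapezoid, 4 panels, h=0.3250): 101.007559
T(1,1) = 105.936992 + (105.936992 − 125.480680)/3 = 99.422429
T(2,1) = 101.007559 + (101.007559 − 105.936992)/3 = 99.364415
T(2,2) = 99.364415 + (99.364415 − 99.422429)/15 = 99.360547

99.3605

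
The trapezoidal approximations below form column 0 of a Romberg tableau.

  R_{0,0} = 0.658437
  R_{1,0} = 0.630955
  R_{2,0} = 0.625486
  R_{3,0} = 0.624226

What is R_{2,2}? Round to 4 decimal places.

Richardson extrapolation on the trapezoidal column (denominator 4−1=3):
R_{1,1} = 0.630955 + (0.630955 − 0.658437)/3 = 0.621794
R_{2,1} = (4·0.625486 − 0.630955) / 3 = 0.623663
R_{2,2} = (16·0.623663 − 0.621794) / 15 = 0.623788

0.6238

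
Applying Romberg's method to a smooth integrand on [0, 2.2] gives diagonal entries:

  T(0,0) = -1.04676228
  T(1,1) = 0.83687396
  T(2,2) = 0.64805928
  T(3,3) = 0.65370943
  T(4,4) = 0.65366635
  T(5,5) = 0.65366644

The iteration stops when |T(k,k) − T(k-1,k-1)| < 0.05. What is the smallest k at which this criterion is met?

k = 3

|T(1,1) − T(0,0)| = 1.88363624 ≥ 0.05
|T(2,2) − T(1,1)| = 0.18881468 ≥ 0.05
|T(3,3) − T(2,2)| = 0.00565015 < 0.05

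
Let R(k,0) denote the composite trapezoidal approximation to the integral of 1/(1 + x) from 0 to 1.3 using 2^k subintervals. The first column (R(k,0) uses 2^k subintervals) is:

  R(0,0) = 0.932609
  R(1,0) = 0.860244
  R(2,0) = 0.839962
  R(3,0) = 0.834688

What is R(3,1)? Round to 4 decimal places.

R(3,1) = 0.834688 + (0.834688 − 0.839962)/3 = 0.832930

0.8329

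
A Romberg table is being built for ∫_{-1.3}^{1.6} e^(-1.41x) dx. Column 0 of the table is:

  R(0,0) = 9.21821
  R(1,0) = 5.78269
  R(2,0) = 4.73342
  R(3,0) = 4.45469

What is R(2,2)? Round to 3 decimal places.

4.367

Richardson extrapolation on the trapezoidal column (denominator 4−1=3):
R(1,1) = (4·5.78269 − 9.21821) / 3 = 4.63752
R(2,1) = (4·4.73342 − 5.78269) / 3 = 4.38366
R(2,2) = 4.38366 + (4.38366 − 4.63752)/15 = 4.36674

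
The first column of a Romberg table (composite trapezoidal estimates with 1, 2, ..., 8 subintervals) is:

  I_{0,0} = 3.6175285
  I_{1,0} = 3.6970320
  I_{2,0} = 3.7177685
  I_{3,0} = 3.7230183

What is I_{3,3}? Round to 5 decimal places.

3.72477

I_{1,1} = 3.6970320 + (3.6970320 − 3.6175285)/3 = 3.7235332
I_{2,1} = (4·3.7177685 − 3.6970320) / 3 = 3.7246807
I_{3,1} = 3.7230183 + (3.7230183 − 3.7177685)/3 = 3.7247682
I_{2,2} = (16·3.7246807 − 3.7235332) / 15 = 3.7247572
I_{3,2} = (16·3.7247682 − 3.7246807) / 15 = 3.7247740
I_{3,3} = (64·3.7247740 − 3.7247572) / 63 = 3.7247743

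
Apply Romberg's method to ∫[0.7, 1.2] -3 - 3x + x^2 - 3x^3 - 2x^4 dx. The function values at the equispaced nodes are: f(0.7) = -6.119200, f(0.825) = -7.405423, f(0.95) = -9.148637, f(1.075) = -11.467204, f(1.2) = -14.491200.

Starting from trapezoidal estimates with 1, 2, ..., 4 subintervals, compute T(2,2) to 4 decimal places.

-4.7666

T(0,0) (trapezoid, 1 panel, h=0.5000): -5.152600
T(1,0) (trapezoid, 2 panels, h=0.2500): -4.863459
T(2,0) (trapezoid, 4 panels, h=0.1250): -4.790808
T(1,1) = -4.863459 + (-4.863459 − (-5.152600))/3 = -4.767079
T(2,1) = -4.790808 + (-4.790808 − (-4.863459))/3 = -4.766591
T(2,2) = -4.766591 + (-4.766591 − (-4.767079))/15 = -4.766558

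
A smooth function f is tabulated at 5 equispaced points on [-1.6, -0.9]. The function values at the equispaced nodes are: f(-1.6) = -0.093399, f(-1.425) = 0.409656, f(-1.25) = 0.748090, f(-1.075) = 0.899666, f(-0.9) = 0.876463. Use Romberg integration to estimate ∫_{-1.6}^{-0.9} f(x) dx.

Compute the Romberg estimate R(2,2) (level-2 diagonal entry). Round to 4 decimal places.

0.4383

R(0,0) (trapezoid, 1 panel, h=0.7000): 0.274072
R(1,0) (trapezoid, 2 panels, h=0.3500): 0.398868
R(2,0) (trapezoid, 4 panels, h=0.1750): 0.428565
R(1,1) = 0.398868 + (0.398868 − 0.274072)/3 = 0.440467
R(2,1) = 0.428565 + (0.428565 − 0.398868)/3 = 0.438464
R(2,2) = 0.438464 + (0.438464 − 0.440467)/15 = 0.438330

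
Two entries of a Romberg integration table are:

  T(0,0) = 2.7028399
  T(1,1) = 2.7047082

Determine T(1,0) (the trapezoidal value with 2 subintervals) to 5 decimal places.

From T(1,1) = (4·T(1,0) − T(0,0))/3, solve for T(1,0):
4·T(1,0) = 3·2.7047082 + 2.7028399 = 10.8169645
T(1,0) = 2.7042411

2.70424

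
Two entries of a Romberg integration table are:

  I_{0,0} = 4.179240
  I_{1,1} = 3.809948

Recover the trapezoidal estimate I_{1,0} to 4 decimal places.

3.9023

From I_{1,1} = (4·I_{1,0} − I_{0,0})/3, solve for I_{1,0}:
4·I_{1,0} = 3·3.809948 + 4.179240 = 15.609084
I_{1,0} = 3.902271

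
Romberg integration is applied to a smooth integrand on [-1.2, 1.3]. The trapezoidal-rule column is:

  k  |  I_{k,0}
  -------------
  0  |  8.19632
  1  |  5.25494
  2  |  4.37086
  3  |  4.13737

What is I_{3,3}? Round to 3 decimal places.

4.058

I_{1,1} = 5.25494 + (5.25494 − 8.19632)/3 = 4.27448
I_{2,1} = 4.37086 + (4.37086 − 5.25494)/3 = 4.07617
I_{3,1} = (4·4.13737 − 4.37086) / 3 = 4.05954
I_{2,2} = (16·4.07617 − 4.27448) / 15 = 4.06295
I_{3,2} = 4.05954 + (4.05954 − 4.07617)/15 = 4.05843
I_{3,3} = 4.05843 + (4.05843 − 4.06295)/63 = 4.05836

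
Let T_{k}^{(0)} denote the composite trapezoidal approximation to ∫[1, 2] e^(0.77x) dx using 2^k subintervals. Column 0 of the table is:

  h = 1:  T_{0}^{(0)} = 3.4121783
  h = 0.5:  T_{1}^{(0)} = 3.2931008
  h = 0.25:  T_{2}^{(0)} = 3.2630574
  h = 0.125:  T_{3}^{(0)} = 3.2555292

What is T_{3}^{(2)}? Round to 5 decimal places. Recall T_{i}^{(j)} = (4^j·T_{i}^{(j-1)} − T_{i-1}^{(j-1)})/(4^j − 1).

T_{2}^{(1)} = (4·3.2630574 − 3.2931008) / 3 = 3.2530429
T_{3}^{(1)} = (4·3.2555292 − 3.2630574) / 3 = 3.2530198
T_{3}^{(2)} = (16·3.2530198 − 3.2530429) / 15 = 3.2530183

3.25302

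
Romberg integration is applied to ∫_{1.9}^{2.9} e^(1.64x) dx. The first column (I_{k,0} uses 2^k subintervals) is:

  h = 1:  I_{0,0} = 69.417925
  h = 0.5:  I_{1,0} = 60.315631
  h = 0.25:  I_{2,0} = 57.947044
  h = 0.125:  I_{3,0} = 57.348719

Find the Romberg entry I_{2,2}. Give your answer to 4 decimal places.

57.1492

Richardson extrapolation on the trapezoidal column (denominator 4−1=3):
I_{1,1} = (4·60.315631 − 69.417925) / 3 = 57.281533
I_{2,1} = 57.947044 + (57.947044 − 60.315631)/3 = 57.157515
I_{2,2} = (16·57.157515 − 57.281533) / 15 = 57.149247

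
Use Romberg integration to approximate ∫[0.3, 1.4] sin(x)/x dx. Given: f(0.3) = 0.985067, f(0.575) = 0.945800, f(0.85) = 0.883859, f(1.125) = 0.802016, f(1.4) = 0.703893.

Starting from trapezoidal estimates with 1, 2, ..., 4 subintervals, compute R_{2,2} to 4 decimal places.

R_{0,0} (trapezoid, 1 panel, h=1.1000): 0.928928
R_{1,0} (trapezoid, 2 panels, h=0.5500): 0.950586
R_{2,0} (trapezoid, 4 panels, h=0.2750): 0.955943
R_{1,1} = 0.950586 + (0.950586 − 0.928928)/3 = 0.957805
R_{2,1} = 0.955943 + (0.955943 − 0.950586)/3 = 0.957729
R_{2,2} = 0.957729 + (0.957729 − 0.957805)/15 = 0.957724

0.9577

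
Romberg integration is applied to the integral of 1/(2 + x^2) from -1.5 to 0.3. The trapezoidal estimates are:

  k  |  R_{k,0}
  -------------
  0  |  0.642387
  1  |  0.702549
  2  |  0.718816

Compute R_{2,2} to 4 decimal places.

0.7243

Richardson extrapolation on the trapezoidal column (denominator 4−1=3):
R_{1,1} = 0.702549 + (0.702549 − 0.642387)/3 = 0.722603
R_{2,1} = (4·0.718816 − 0.702549) / 3 = 0.724238
R_{2,2} = (16·0.724238 − 0.722603) / 15 = 0.724347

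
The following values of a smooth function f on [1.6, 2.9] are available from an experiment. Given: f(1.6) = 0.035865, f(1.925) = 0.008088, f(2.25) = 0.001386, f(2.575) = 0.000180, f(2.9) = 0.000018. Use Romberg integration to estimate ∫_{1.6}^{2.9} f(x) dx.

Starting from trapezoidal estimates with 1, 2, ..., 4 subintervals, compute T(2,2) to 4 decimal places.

T(0,0) (trapezoid, 1 panel, h=1.3000): 0.023324
T(1,0) (trapezoid, 2 panels, h=0.6500): 0.012563
T(2,0) (trapezoid, 4 panels, h=0.3250): 0.008969
T(1,1) = 0.012563 + (0.012563 − 0.023324)/3 = 0.008976
T(2,1) = 0.008969 + (0.008969 − 0.012563)/3 = 0.007771
T(2,2) = 0.007771 + (0.007771 − 0.008976)/15 = 0.007691

0.0077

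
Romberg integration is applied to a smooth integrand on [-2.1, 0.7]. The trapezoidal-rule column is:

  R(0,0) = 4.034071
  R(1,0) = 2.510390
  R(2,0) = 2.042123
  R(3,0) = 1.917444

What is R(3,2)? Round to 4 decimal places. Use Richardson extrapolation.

1.8752

R(2,1) = 2.042123 + (2.042123 − 2.510390)/3 = 1.886034
R(3,1) = 1.917444 + (1.917444 − 2.042123)/3 = 1.875884
R(3,2) = (16·1.875884 − 1.886034) / 15 = 1.875207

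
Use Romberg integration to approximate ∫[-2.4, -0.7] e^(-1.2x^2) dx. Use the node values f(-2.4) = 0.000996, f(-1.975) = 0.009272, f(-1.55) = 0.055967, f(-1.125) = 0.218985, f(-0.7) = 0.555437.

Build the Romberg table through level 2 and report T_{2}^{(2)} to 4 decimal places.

T_{0}^{(0)} (trapezoid, 1 panel, h=1.7000): 0.472968
T_{1}^{(0)} (trapezoid, 2 panels, h=0.8500): 0.284056
T_{2}^{(0)} (trapezoid, 4 panels, h=0.4250): 0.239037
T_{1}^{(1)} = 0.284056 + (0.284056 − 0.472968)/3 = 0.221085
T_{2}^{(1)} = 0.239037 + (0.239037 − 0.284056)/3 = 0.224031
T_{2}^{(2)} = 0.224031 + (0.224031 − 0.221085)/15 = 0.224227

0.2242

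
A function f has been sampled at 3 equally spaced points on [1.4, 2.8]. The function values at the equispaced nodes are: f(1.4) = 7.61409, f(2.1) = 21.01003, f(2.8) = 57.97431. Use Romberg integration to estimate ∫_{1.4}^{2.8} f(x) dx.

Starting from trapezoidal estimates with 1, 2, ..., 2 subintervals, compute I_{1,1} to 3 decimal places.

34.913

I_{0,0} (trapezoid, 1 panel, h=1.4000): 45.91188
I_{1,0} (trapezoid, 2 panels, h=0.7000): 37.66296
I_{1,1} = 37.66296 + (37.66296 − 45.91188)/3 = 34.91332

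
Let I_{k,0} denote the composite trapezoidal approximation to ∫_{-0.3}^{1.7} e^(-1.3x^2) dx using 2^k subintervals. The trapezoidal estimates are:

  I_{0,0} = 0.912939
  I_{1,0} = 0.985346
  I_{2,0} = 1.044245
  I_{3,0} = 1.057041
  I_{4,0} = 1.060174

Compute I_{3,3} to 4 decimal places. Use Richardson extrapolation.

I_{1,1} = 0.985346 + (0.985346 − 0.912939)/3 = 1.009482
I_{2,1} = 1.044245 + (1.044245 − 0.985346)/3 = 1.063878
I_{3,1} = (4·1.057041 − 1.044245) / 3 = 1.061306
I_{2,2} = (16·1.063878 − 1.009482) / 15 = 1.067504
I_{3,2} = (16·1.061306 − 1.063878) / 15 = 1.061135
I_{3,3} = 1.061135 + (1.061135 − 1.067504)/63 = 1.061034
(Column j=1 coincides with Simpson's rule on the same nodes.)

1.0610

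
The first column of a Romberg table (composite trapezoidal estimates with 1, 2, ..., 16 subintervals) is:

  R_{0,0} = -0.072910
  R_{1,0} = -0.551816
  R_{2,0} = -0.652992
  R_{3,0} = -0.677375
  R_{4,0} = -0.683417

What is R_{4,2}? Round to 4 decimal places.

-0.6854

Richardson extrapolation on the trapezoidal column (denominator 4−1=3):
R_{3,1} = (4·(-0.677375) − (-0.652992)) / 3 = -0.685503
R_{4,1} = -0.683417 + (-0.683417 − (-0.677375))/3 = -0.685431
R_{4,2} = (16·(-0.685431) − (-0.685503)) / 15 = -0.685426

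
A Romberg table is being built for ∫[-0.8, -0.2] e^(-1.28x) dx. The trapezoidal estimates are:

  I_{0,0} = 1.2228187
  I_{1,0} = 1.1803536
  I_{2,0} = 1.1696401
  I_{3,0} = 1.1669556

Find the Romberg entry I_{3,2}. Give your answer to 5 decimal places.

I_{2,1} = 1.1696401 + (1.1696401 − 1.1803536)/3 = 1.1660689
I_{3,1} = (4·1.1669556 − 1.1696401) / 3 = 1.1660608
I_{3,2} = (16·1.1660608 − 1.1660689) / 15 = 1.1660603

1.16606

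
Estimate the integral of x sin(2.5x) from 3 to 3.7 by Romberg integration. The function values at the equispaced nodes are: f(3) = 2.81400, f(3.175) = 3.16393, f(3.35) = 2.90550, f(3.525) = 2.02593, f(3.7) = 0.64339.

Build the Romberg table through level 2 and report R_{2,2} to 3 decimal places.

R_{0,0} (trapezoid, 1 panel, h=0.7000): 1.21009
R_{1,0} (trapezoid, 2 panels, h=0.3500): 1.62197
R_{2,0} (trapezoid, 4 panels, h=0.1750): 1.71921
R_{1,1} = 1.62197 + (1.62197 − 1.21009)/3 = 1.75926
R_{2,1} = 1.71921 + (1.71921 − 1.62197)/3 = 1.75162
R_{2,2} = 1.75162 + (1.75162 − 1.75926)/15 = 1.75111

1.751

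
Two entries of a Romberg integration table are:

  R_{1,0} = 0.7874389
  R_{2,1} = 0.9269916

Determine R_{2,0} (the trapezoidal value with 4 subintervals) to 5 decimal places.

0.89210

From R_{2,1} = (4·R_{2,0} − R_{1,0})/3, solve for R_{2,0}:
4·R_{2,0} = 3·0.9269916 + 0.7874389 = 3.5684137
R_{2,0} = 0.8921034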